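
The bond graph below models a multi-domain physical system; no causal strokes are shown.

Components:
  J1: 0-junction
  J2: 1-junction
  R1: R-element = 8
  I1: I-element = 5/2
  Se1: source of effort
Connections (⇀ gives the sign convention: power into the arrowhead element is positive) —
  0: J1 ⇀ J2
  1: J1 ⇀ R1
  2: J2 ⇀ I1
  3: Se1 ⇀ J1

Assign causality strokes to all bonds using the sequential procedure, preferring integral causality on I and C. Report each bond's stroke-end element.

b0 →J2
b1 →R1
b2 →I1
b3 →J1

bond 3 |J1  (Se1 fixes effort; stroke away)
bond 0 |J2  (J1: bond 3 brought effort, rest push out)
bond 1 |R1  (common-e at J1 fixed by 3)
bond 2 |I1  (closing 1-jn rule on J2)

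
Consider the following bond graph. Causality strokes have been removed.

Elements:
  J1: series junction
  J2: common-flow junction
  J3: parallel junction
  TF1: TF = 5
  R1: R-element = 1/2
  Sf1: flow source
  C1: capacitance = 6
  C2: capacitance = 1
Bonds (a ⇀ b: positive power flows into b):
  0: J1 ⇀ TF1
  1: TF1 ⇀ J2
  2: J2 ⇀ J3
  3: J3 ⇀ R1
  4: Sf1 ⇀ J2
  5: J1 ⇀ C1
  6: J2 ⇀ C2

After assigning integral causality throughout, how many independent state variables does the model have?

b4 →Sf1  (Sf1 (Sf) sets flow on bond)
b1 →J2  (1-jn J2 has f-setter on 4)
b2 →J2  (J2: bond 4 brought flow, rest push out)
b6 →J2  (common-f at J2 fixed by 4)
b3 →J3  (closing 0-jn rule on J3)
b0 →TF1  (through TF1, causality passes straight; one stroke at TF1)
b5 →J1  (common-f at J1 fixed by 0)

2  (C1, C2 all integral)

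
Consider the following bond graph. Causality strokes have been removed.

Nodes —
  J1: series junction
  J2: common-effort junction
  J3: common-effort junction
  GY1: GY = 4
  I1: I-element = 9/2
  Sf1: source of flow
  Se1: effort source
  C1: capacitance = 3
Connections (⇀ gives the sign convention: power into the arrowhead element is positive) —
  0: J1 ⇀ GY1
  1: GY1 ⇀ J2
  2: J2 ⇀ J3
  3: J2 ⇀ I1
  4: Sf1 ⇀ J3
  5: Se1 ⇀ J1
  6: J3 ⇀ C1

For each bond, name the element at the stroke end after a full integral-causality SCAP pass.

β4 →Sf1  (source Sf1 imposes f)
β5 →J1  (Se1: effort source, stroke at far end)
β0 →GY1  (J1 needs exactly one f-in)
β1 →GY1  (GY GY1: same side as bond 0)
β3 →I1  (I1 integral (f out))
β2 →J2  (only one effort-in slot at J2)
β6 →J3  (closing 0-jn rule on J3)

bond 0 |GY1
bond 1 |GY1
bond 2 |J2
bond 3 |I1
bond 4 |Sf1
bond 5 |J1
bond 6 |J3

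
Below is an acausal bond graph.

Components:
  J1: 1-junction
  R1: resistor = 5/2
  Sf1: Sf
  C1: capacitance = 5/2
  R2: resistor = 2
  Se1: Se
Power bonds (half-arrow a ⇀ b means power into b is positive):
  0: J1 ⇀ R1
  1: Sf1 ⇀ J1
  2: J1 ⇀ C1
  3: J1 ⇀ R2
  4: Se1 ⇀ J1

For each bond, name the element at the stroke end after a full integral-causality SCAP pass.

bond 0 |J1
bond 1 |Sf1
bond 2 |J1
bond 3 |J1
bond 4 |J1

b1 →Sf1  (Sf1: flow source, stroke at near end)
b4 →J1  (Se1 fixes effort; stroke away)
b0 →J1  (J1: bond 1 brought flow, rest push out)
b2 →J1  (J1 flow already set via bond 1)
b3 →J1  (1-jn J1 has f-setter on 1)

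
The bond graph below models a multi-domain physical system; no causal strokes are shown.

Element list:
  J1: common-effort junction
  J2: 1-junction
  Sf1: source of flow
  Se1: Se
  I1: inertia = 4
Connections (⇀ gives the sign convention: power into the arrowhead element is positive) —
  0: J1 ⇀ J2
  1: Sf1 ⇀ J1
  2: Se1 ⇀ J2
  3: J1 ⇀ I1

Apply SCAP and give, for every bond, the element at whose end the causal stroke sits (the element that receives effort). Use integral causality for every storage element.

b1 |Sf1  (Sf1: flow source, stroke at near end)
b2 |J2  (source Se1 imposes e)
b0 |J1  (closing 1-jn rule on J2)
b3 |I1  (J1 effort already set via bond 0)

b0 stroke→J1
b1 stroke→Sf1
b2 stroke→J2
b3 stroke→I1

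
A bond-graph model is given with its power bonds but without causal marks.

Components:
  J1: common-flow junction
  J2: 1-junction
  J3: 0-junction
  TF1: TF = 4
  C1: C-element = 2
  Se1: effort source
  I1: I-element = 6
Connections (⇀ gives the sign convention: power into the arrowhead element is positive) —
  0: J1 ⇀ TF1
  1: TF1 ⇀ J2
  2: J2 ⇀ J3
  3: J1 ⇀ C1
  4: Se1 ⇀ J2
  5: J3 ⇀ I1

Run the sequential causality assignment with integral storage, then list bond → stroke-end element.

bond 4 stroke at J2  (Se1 fixes effort; stroke away)
bond 3 stroke at J1  (C1 outputs effort q/C1)
bond 0 stroke at TF1  (closing 1-jn rule on J1)
bond 1 stroke at J2  (TF1 one-in-one-out from 0)
bond 2 stroke at J3  (closing 1-jn rule on J2)
bond 5 stroke at I1  (0-jn J3 has e-setter on 2)

bond 0 →TF1
bond 1 →J2
bond 2 →J3
bond 3 →J1
bond 4 →J2
bond 5 →I1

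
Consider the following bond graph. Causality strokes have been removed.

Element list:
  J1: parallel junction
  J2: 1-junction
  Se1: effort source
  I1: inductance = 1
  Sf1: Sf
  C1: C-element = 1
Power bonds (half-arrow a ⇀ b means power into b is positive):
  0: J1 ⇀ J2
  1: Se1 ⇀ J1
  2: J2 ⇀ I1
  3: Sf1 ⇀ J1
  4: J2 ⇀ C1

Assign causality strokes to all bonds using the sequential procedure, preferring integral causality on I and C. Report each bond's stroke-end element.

#0 stroke→J2
#1 stroke→J1
#2 stroke→I1
#3 stroke→Sf1
#4 stroke→J2

#1 stroke→J1  (Se1 (Se) sets effort on bond)
#3 stroke→Sf1  (Sf1 (Sf) sets flow on bond)
#0 stroke→J2  (J1 effort already set via bond 1)
#2 stroke→I1  (I1: I, integral causality)
#4 stroke→J2  (common-f at J2 fixed by 2)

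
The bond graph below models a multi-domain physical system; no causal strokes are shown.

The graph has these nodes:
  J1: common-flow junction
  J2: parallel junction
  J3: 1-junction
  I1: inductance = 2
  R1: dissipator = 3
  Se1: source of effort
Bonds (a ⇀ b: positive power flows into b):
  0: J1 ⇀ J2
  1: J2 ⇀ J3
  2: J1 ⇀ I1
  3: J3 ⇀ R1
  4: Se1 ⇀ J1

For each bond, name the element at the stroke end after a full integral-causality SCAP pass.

b0 stroke→J1
b1 stroke→J2
b2 stroke→I1
b3 stroke→J3
b4 stroke→J1

b4 stroke→J1  (Se1 (Se) sets effort on bond)
b2 stroke→I1  (I1 integral (f out))
b0 stroke→J1  (common-f at J1 fixed by 2)
b1 stroke→J2  (J2 needs exactly one e-in)
b3 stroke→J3  (common-f at J3 fixed by 1)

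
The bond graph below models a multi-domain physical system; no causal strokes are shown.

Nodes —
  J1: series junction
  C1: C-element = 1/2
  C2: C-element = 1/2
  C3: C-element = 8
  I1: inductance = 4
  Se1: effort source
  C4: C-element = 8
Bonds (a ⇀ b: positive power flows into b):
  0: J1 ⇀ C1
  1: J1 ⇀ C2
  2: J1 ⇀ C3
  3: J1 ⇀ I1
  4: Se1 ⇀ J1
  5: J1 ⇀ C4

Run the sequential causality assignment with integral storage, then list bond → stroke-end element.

#4 |J1  (Se1 (Se) sets effort on bond)
#0 |J1  (prefer integral on C1)
#1 |J1  (C2 outputs effort q/C2)
#2 |J1  (C3 integral (e out))
#3 |I1  (prefer integral on I1)
#5 |J1  (1-jn J1 has f-setter on 3)

b0 |J1
b1 |J1
b2 |J1
b3 |I1
b4 |J1
b5 |J1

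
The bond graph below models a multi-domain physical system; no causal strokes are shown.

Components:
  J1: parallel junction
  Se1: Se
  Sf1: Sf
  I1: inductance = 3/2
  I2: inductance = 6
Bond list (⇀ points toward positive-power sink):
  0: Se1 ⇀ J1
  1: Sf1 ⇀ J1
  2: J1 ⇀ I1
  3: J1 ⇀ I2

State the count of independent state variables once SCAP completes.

b0 stroke at J1  (source Se1 imposes e)
b1 stroke at Sf1  (source Sf1 imposes f)
b2 stroke at I1  (J1 effort already set via bond 0)
b3 stroke at I2  (J1: bond 0 brought effort, rest push out)

2  (I1, I2 all integral)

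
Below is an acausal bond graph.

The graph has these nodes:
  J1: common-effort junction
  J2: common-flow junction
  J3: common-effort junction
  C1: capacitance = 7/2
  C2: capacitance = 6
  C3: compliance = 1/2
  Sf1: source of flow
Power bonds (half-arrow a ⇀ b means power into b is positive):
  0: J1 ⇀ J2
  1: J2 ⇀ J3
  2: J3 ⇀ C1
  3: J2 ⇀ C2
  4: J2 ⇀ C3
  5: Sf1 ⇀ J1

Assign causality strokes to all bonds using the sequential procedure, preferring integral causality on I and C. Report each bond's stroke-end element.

b5 →Sf1  (Sf1: flow source, stroke at near end)
b0 →J1  (only one effort-in slot at J1)
b1 →J2  (J2: bond 0 brought flow, rest push out)
b3 →J2  (1-jn J2 has f-setter on 0)
b4 →J2  (J2 flow already set via bond 0)
b2 →J3  (J3 needs exactly one e-in)

bond 0 stroke→J1
bond 1 stroke→J2
bond 2 stroke→J3
bond 3 stroke→J2
bond 4 stroke→J2
bond 5 stroke→Sf1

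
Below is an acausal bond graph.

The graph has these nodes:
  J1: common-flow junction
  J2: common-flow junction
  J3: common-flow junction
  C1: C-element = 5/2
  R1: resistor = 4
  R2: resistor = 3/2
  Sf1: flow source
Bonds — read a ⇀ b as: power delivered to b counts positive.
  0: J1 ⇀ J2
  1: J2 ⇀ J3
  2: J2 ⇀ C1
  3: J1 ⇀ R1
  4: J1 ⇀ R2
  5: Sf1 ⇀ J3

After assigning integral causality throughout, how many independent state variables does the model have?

1  (C1 all integral)

bond 5 stroke→Sf1  (source Sf1 imposes f)
bond 1 stroke→J3  (common-f at J3 fixed by 5)
bond 0 stroke→J2  (1-jn J2 has f-setter on 1)
bond 2 stroke→J2  (J2: bond 1 brought flow, rest push out)
bond 3 stroke→J1  (common-f at J1 fixed by 0)
bond 4 stroke→J1  (1-jn J1 has f-setter on 0)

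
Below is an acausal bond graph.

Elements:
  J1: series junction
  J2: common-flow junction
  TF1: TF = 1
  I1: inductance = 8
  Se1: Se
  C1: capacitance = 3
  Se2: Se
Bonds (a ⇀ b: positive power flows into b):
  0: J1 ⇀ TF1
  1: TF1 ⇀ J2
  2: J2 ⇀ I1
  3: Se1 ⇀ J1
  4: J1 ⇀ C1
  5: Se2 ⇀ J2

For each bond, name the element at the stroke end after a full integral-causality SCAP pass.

bond 3 |J1  (Se1: effort source, stroke at far end)
bond 5 |J2  (Se2 (Se) sets effort on bond)
bond 2 |I1  (I1: I, integral causality)
bond 1 |J2  (common-f at J2 fixed by 2)
bond 0 |TF1  (TF1: transformer flips bond 1)
bond 4 |J1  (J1 flow already set via bond 0)

b0 |TF1
b1 |J2
b2 |I1
b3 |J1
b4 |J1
b5 |J2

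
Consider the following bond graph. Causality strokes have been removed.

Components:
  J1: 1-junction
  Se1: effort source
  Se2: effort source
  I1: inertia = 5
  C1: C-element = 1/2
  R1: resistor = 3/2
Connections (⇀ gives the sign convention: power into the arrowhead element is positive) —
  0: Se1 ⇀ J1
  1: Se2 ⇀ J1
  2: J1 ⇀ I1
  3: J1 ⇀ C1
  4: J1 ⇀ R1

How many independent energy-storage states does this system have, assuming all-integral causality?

2  (C1, I1 all integral)

β0 stroke→J1  (Se1 fixes effort; stroke away)
β1 stroke→J1  (source Se2 imposes e)
β2 stroke→I1  (I1 outputs flow p/I1)
β3 stroke→J1  (1-jn J1 has f-setter on 2)
β4 stroke→J1  (J1 flow already set via bond 2)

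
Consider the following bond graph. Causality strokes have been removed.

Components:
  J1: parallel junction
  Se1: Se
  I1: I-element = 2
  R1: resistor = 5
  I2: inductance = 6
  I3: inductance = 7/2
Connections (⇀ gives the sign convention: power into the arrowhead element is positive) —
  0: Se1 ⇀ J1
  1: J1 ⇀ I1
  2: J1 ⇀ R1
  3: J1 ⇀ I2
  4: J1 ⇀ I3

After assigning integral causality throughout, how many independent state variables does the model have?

3  (I1, I2, I3 all integral)

bond 0 |J1  (source Se1 imposes e)
bond 1 |I1  (J1 effort already set via bond 0)
bond 2 |R1  (J1 effort already set via bond 0)
bond 3 |I2  (J1: bond 0 brought effort, rest push out)
bond 4 |I3  (J1 effort already set via bond 0)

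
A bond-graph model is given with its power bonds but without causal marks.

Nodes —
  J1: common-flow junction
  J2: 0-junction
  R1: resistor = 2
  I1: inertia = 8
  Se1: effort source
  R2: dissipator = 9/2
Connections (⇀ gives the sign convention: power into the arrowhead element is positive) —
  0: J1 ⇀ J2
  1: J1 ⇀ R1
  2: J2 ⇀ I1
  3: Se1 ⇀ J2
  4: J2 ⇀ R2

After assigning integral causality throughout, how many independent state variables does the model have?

bond 3 stroke at J2  (source Se1 imposes e)
bond 0 stroke at J1  (common-e at J2 fixed by 3)
bond 2 stroke at I1  (J2: bond 3 brought effort, rest push out)
bond 4 stroke at R2  (J2: bond 3 brought effort, rest push out)
bond 1 stroke at R1  (only one flow-in slot at J1)

1  (I1 all integral)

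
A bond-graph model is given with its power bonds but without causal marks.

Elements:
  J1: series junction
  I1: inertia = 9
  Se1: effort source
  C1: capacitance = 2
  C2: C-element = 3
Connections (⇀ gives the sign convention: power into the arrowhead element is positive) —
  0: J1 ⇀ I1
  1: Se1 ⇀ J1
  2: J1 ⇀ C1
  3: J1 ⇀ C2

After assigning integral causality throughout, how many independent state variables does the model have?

b1 →J1  (Se1: effort source, stroke at far end)
b0 →I1  (I1 outputs flow p/I1)
b2 →J1  (common-f at J1 fixed by 0)
b3 →J1  (1-jn J1 has f-setter on 0)

3  (C1, C2, I1 all integral)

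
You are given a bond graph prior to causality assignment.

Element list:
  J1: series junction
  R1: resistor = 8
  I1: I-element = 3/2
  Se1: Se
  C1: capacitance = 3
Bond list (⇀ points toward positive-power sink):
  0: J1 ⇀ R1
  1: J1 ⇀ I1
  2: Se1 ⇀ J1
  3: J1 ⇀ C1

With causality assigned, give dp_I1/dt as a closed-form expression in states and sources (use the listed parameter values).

b2 →J1  (Se1 fixes effort; stroke away)
b1 →I1  (I1 integral (f out))
b0 →J1  (J1 flow already set via bond 1)
b3 →J1  (1-jn J1 has f-setter on 1)

dp_I1/dt = E_Se1 - 16*p_I1/3 - q_C1/3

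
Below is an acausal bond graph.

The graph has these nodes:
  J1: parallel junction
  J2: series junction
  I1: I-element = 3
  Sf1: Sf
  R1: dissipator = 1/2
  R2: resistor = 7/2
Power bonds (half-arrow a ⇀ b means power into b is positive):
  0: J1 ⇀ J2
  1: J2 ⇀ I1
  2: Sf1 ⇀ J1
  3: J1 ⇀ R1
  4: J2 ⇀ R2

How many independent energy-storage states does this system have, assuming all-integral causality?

1  (I1 all integral)

#2 |Sf1  (Sf1: flow source, stroke at near end)
#1 |I1  (I1 integral (f out))
#0 |J2  (J2: bond 1 brought flow, rest push out)
#4 |J2  (J2 flow already set via bond 1)
#3 |J1  (only one effort-in slot at J1)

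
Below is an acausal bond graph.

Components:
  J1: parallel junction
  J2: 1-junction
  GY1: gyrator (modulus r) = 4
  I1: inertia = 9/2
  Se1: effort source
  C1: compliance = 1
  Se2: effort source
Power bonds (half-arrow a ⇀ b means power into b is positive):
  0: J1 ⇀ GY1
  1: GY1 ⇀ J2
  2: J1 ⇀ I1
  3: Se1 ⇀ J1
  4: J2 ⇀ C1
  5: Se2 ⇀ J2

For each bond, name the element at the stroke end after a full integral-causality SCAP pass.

#0 |GY1
#1 |GY1
#2 |I1
#3 |J1
#4 |J2
#5 |J2

#3 →J1  (Se1: effort source, stroke at far end)
#5 →J2  (source Se2 imposes e)
#0 →GY1  (common-e at J1 fixed by 3)
#2 →I1  (J1: bond 3 brought effort, rest push out)
#1 →GY1  (GY GY1: same side as bond 0)
#4 →J2  (J2 flow already set via bond 1)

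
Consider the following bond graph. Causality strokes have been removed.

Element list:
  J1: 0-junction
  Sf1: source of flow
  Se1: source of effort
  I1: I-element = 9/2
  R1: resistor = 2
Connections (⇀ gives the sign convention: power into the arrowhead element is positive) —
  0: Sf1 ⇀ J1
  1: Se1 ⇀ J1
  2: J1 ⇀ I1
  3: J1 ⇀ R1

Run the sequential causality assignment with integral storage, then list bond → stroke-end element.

b0 |Sf1  (Sf1 (Sf) sets flow on bond)
b1 |J1  (Se1 (Se) sets effort on bond)
b2 |I1  (J1 effort already set via bond 1)
b3 |R1  (0-jn J1 has e-setter on 1)

bond 0 →Sf1
bond 1 →J1
bond 2 →I1
bond 3 →R1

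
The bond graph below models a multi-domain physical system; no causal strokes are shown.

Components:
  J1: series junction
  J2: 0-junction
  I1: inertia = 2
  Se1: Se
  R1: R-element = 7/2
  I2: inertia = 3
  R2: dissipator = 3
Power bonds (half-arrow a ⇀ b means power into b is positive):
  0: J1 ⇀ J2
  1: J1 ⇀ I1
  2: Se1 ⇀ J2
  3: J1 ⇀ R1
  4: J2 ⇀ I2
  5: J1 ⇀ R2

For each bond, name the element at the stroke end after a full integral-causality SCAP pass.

bond 0 stroke→J1
bond 1 stroke→I1
bond 2 stroke→J2
bond 3 stroke→J1
bond 4 stroke→I2
bond 5 stroke→J1

β2 |J2  (Se1 (Se) sets effort on bond)
β0 |J1  (common-e at J2 fixed by 2)
β4 |I2  (common-e at J2 fixed by 2)
β1 |I1  (I1 integral (f out))
β3 |J1  (J1: bond 1 brought flow, rest push out)
β5 |J1  (J1: bond 1 brought flow, rest push out)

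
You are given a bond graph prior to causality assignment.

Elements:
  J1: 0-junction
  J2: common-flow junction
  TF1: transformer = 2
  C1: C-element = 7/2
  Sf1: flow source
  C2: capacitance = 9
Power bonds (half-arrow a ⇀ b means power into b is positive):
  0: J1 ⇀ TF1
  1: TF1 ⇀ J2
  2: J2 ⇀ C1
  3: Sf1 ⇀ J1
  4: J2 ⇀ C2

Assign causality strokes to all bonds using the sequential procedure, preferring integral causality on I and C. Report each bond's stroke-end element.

#3 →Sf1  (Sf1 (Sf) sets flow on bond)
#0 →J1  (J1 needs exactly one e-in)
#1 →TF1  (TF1 one-in-one-out from 0)
#2 →J2  (J2 flow already set via bond 1)
#4 →J2  (J2: bond 1 brought flow, rest push out)

β0 →J1
β1 →TF1
β2 →J2
β3 →Sf1
β4 →J2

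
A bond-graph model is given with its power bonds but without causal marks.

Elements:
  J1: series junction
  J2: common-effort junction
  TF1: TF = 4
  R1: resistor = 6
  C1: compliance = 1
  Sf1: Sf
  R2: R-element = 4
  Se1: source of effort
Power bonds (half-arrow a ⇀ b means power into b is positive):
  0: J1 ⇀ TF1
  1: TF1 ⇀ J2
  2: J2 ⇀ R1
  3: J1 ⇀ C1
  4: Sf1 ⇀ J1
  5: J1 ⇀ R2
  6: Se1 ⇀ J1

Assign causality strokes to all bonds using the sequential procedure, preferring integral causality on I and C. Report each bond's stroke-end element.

#4 stroke→Sf1  (Sf1 fixes flow; stroke at Sf1)
#6 stroke→J1  (Se1 (Se) sets effort on bond)
#0 stroke→J1  (J1 flow already set via bond 4)
#3 stroke→J1  (J1 flow already set via bond 4)
#5 stroke→J1  (1-jn J1 has f-setter on 4)
#1 stroke→TF1  (through TF1, causality passes straight; one stroke at TF1)
#2 stroke→J2  (J2 needs exactly one e-in)

b0 |J1
b1 |TF1
b2 |J2
b3 |J1
b4 |Sf1
b5 |J1
b6 |J1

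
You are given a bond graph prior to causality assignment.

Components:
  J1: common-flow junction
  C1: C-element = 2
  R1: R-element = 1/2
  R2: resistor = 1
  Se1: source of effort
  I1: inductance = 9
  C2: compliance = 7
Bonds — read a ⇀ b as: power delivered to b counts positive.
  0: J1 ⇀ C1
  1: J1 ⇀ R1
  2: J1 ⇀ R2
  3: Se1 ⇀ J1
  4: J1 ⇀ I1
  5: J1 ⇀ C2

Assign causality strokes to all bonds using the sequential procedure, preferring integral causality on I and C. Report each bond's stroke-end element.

β3 |J1  (Se1: effort source, stroke at far end)
β0 |J1  (C1 integral (e out))
β4 |I1  (I1 outputs flow p/I1)
β1 |J1  (J1 flow already set via bond 4)
β2 |J1  (J1 flow already set via bond 4)
β5 |J1  (1-jn J1 has f-setter on 4)

bond 0 →J1
bond 1 →J1
bond 2 →J1
bond 3 →J1
bond 4 →I1
bond 5 →J1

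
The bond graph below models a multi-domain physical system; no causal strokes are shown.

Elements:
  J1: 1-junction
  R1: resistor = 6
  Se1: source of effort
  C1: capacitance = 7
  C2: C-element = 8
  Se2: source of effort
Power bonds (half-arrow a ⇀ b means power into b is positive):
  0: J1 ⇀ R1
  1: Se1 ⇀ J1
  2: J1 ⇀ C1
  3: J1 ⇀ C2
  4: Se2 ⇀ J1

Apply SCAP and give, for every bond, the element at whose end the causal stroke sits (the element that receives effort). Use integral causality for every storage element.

#1 stroke→J1  (Se1: effort source, stroke at far end)
#4 stroke→J1  (Se2 fixes effort; stroke away)
#2 stroke→J1  (C1 outputs effort q/C1)
#3 stroke→J1  (C2 outputs effort q/C2)
#0 stroke→R1  (closing 1-jn rule on J1)

#0 |R1
#1 |J1
#2 |J1
#3 |J1
#4 |J1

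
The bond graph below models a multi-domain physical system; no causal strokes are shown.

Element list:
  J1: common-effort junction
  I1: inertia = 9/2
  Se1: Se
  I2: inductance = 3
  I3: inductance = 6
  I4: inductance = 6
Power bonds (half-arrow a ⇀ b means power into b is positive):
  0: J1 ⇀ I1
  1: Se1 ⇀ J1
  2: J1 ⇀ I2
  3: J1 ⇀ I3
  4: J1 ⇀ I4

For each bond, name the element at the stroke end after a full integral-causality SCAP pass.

bond 0 stroke→I1
bond 1 stroke→J1
bond 2 stroke→I2
bond 3 stroke→I3
bond 4 stroke→I4

b1 stroke→J1  (source Se1 imposes e)
b0 stroke→I1  (J1: bond 1 brought effort, rest push out)
b2 stroke→I2  (J1: bond 1 brought effort, rest push out)
b3 stroke→I3  (J1: bond 1 brought effort, rest push out)
b4 stroke→I4  (J1 effort already set via bond 1)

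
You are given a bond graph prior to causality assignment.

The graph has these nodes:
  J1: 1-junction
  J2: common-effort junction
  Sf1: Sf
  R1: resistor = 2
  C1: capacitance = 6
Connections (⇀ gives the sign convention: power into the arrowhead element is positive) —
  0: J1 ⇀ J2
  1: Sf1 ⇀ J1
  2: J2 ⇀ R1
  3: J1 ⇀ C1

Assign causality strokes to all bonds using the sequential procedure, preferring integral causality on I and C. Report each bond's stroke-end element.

β1 stroke at Sf1  (Sf1 (Sf) sets flow on bond)
β0 stroke at J1  (1-jn J1 has f-setter on 1)
β3 stroke at J1  (1-jn J1 has f-setter on 1)
β2 stroke at J2  (only one effort-in slot at J2)

b0 |J1
b1 |Sf1
b2 |J2
b3 |J1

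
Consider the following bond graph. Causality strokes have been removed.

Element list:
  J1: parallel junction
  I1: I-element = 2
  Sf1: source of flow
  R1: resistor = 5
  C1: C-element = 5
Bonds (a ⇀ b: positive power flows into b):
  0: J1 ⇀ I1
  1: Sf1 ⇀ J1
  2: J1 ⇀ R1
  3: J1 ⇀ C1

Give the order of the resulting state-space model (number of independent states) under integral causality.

b1 stroke→Sf1  (Sf1 fixes flow; stroke at Sf1)
b0 stroke→I1  (I1: I, integral causality)
b3 stroke→J1  (C1 outputs effort q/C1)
b2 stroke→R1  (0-jn J1 has e-setter on 3)

2  (C1, I1 all integral)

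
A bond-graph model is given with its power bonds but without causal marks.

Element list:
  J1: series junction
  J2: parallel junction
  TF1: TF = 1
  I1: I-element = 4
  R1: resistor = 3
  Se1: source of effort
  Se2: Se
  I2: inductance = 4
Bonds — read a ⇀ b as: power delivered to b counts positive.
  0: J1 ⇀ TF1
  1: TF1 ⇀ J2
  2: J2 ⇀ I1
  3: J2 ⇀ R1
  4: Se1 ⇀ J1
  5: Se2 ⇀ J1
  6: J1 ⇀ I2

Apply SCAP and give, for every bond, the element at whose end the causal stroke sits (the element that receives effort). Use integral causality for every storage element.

β4 |J1  (source Se1 imposes e)
β5 |J1  (Se2: effort source, stroke at far end)
β2 |I1  (I1 outputs flow p/I1)
β6 |I2  (I2 integral (f out))
β0 |J1  (common-f at J1 fixed by 6)
β1 |TF1  (through TF1, causality passes straight; one stroke at TF1)
β3 |J2  (closing 0-jn rule on J2)

#0 stroke→J1
#1 stroke→TF1
#2 stroke→I1
#3 stroke→J2
#4 stroke→J1
#5 stroke→J1
#6 stroke→I2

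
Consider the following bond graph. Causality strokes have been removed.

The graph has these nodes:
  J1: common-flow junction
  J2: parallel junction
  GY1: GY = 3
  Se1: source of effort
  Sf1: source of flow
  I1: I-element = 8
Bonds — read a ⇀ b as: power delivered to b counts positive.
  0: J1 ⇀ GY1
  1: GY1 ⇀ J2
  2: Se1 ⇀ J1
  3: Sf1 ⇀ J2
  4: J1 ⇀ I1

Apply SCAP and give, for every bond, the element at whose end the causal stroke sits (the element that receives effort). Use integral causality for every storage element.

b2 →J1  (source Se1 imposes e)
b3 →Sf1  (Sf1 (Sf) sets flow on bond)
b1 →J2  (closing 0-jn rule on J2)
b0 →J1  (GY1 both-in/both-out from 1)
b4 →I1  (only one flow-in slot at J1)

b0 stroke at J1
b1 stroke at J2
b2 stroke at J1
b3 stroke at Sf1
b4 stroke at I1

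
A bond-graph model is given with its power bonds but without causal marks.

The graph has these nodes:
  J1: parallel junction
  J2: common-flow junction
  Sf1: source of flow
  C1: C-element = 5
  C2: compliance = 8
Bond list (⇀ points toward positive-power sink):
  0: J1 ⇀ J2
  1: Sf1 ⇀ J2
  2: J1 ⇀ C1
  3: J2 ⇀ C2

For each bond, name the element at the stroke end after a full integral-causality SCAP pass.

#1 →Sf1  (Sf1 (Sf) sets flow on bond)
#0 →J2  (common-f at J2 fixed by 1)
#3 →J2  (J2: bond 1 brought flow, rest push out)
#2 →J1  (only one effort-in slot at J1)

b0 →J2
b1 →Sf1
b2 →J1
b3 →J2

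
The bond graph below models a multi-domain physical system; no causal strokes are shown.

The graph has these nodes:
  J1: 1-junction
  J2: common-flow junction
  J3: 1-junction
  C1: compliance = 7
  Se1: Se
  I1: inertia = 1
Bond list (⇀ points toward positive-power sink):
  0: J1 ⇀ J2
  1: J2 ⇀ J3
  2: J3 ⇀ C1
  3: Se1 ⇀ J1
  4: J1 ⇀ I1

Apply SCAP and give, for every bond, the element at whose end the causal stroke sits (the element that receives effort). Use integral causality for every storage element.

β3 |J1  (Se1 fixes effort; stroke away)
β2 |J3  (C1 outputs effort q/C1)
β1 |J2  (J3 needs exactly one f-in)
β0 |J1  (J2 needs exactly one f-in)
β4 |I1  (J1 needs exactly one f-in)

#0 stroke→J1
#1 stroke→J2
#2 stroke→J3
#3 stroke→J1
#4 stroke→I1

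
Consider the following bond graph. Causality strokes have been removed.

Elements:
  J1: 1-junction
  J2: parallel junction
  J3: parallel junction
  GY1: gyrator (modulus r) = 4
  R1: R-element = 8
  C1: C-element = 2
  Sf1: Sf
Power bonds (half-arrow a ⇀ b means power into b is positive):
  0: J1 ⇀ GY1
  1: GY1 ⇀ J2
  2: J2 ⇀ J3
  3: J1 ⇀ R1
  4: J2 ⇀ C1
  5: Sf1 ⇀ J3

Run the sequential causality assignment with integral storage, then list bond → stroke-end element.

bond 5 |Sf1  (Sf1: flow source, stroke at near end)
bond 2 |J3  (closing 0-jn rule on J3)
bond 4 |J2  (C1: C, integral causality)
bond 1 |GY1  (0-jn J2 has e-setter on 4)
bond 0 |GY1  (GY1: gyrator matches bond 1)
bond 3 |J1  (J1 flow already set via bond 0)

b0 stroke→GY1
b1 stroke→GY1
b2 stroke→J3
b3 stroke→J1
b4 stroke→J2
b5 stroke→Sf1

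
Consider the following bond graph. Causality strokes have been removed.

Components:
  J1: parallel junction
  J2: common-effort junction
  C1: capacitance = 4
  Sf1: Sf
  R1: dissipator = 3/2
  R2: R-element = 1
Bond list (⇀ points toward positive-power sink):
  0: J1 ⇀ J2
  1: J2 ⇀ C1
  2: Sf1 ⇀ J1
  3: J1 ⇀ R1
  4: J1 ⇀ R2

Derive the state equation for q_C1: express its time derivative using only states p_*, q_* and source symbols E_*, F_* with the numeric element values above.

dq_C1/dt = F_Sf1 - 5*q_C1/12

b2 |Sf1  (source Sf1 imposes f)
b1 |J2  (C1 integral (e out))
b0 |J1  (0-jn J2 has e-setter on 1)
b3 |R1  (J1 effort already set via bond 0)
b4 |R2  (common-e at J1 fixed by 0)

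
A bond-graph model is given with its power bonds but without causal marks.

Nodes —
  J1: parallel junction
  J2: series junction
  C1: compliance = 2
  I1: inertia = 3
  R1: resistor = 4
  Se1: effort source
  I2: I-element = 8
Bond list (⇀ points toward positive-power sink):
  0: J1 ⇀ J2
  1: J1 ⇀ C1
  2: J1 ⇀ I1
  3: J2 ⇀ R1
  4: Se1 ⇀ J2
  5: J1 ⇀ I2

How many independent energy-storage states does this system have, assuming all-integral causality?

#4 →J2  (Se1 fixes effort; stroke away)
#1 →J1  (prefer integral on C1)
#0 →J2  (J1: bond 1 brought effort, rest push out)
#2 →I1  (J1 effort already set via bond 1)
#5 →I2  (common-e at J1 fixed by 1)
#3 →R1  (only one flow-in slot at J2)

3  (C1, I1, I2 all integral)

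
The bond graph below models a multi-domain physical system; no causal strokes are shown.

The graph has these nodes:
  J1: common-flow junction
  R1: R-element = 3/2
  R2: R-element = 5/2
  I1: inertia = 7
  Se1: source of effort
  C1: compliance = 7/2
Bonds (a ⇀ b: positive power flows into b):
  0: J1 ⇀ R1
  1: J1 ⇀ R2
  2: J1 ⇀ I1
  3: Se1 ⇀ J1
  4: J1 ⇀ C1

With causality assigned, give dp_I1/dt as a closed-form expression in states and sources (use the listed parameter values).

dp_I1/dt = E_Se1 - 4*p_I1/7 - 2*q_C1/7

β3 stroke at J1  (source Se1 imposes e)
β2 stroke at I1  (prefer integral on I1)
β0 stroke at J1  (J1: bond 2 brought flow, rest push out)
β1 stroke at J1  (J1 flow already set via bond 2)
β4 stroke at J1  (common-f at J1 fixed by 2)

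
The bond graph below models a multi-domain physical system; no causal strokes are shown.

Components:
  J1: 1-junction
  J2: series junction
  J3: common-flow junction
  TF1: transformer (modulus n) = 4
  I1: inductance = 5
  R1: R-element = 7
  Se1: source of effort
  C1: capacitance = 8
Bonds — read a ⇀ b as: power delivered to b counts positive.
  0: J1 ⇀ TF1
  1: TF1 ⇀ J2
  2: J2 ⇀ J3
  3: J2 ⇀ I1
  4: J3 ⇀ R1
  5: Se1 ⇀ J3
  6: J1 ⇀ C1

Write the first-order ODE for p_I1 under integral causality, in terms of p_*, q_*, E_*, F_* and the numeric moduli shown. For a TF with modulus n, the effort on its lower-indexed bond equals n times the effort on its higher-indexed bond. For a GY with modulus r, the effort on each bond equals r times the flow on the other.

b5 →J3  (source Se1 imposes e)
b3 →I1  (prefer integral on I1)
b1 →J2  (common-f at J2 fixed by 3)
b2 →J2  (J2: bond 3 brought flow, rest push out)
b4 →J3  (J3 flow already set via bond 2)
b0 →TF1  (TF1 one-in-one-out from 1)
b6 →J1  (common-f at J1 fixed by 0)

dp_I1/dt = E_Se1 - 7*p_I1/5 - q_C1/32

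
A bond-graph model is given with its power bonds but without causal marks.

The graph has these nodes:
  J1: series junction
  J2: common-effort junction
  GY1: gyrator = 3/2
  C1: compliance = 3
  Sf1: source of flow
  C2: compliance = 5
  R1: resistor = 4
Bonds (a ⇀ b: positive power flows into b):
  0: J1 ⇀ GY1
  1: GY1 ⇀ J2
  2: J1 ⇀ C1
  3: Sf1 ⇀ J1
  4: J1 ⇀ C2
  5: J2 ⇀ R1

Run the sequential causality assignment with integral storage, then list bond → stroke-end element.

b0 stroke→J1
b1 stroke→J2
b2 stroke→J1
b3 stroke→Sf1
b4 stroke→J1
b5 stroke→R1

β3 |Sf1  (source Sf1 imposes f)
β0 |J1  (common-f at J1 fixed by 3)
β2 |J1  (1-jn J1 has f-setter on 3)
β4 |J1  (common-f at J1 fixed by 3)
β1 |J2  (through GY1, causality inverts; strokes same side of GY1)
β5 |R1  (common-e at J2 fixed by 1)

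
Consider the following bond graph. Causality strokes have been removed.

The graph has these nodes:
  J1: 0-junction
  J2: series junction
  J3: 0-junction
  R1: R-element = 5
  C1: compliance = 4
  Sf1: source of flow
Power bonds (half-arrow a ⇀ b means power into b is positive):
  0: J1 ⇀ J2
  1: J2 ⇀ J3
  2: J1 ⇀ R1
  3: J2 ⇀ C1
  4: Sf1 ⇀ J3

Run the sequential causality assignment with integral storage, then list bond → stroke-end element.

β0 stroke at J2
β1 stroke at J3
β2 stroke at J1
β3 stroke at J2
β4 stroke at Sf1

#4 |Sf1  (Sf1: flow source, stroke at near end)
#1 |J3  (only one effort-in slot at J3)
#0 |J2  (1-jn J2 has f-setter on 1)
#3 |J2  (1-jn J2 has f-setter on 1)
#2 |J1  (J1: last free bond brings effort in)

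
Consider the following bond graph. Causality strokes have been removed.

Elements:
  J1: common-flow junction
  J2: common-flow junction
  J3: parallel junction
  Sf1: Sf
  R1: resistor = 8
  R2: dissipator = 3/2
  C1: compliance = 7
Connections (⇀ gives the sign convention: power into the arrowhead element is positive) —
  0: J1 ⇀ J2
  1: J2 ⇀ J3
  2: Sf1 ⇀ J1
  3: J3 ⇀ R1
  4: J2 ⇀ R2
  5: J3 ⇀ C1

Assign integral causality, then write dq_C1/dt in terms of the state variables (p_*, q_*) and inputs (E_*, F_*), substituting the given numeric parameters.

dq_C1/dt = F_Sf1 - q_C1/56

bond 2 stroke at Sf1  (Sf1 fixes flow; stroke at Sf1)
bond 0 stroke at J1  (1-jn J1 has f-setter on 2)
bond 1 stroke at J2  (1-jn J2 has f-setter on 0)
bond 4 stroke at J2  (J2 flow already set via bond 0)
bond 5 stroke at J3  (C1 integral (e out))
bond 3 stroke at R1  (J3 effort already set via bond 5)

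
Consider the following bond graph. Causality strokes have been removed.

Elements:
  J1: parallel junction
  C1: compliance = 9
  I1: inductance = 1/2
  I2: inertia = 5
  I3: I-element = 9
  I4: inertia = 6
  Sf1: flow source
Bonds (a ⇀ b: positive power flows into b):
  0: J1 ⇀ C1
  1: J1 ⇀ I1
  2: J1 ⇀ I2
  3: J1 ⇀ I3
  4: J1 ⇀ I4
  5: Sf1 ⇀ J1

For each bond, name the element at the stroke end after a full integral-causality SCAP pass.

b0 →J1
b1 →I1
b2 →I2
b3 →I3
b4 →I4
b5 →Sf1

β5 →Sf1  (Sf1 (Sf) sets flow on bond)
β0 →J1  (prefer integral on C1)
β1 →I1  (J1: bond 0 brought effort, rest push out)
β2 →I2  (0-jn J1 has e-setter on 0)
β3 →I3  (J1 effort already set via bond 0)
β4 →I4  (J1 effort already set via bond 0)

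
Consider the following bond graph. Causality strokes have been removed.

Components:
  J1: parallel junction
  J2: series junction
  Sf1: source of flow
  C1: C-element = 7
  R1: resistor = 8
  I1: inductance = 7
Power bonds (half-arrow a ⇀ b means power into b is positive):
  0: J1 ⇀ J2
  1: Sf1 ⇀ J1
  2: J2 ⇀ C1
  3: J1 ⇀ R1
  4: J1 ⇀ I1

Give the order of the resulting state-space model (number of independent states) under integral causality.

#1 stroke→Sf1  (Sf1: flow source, stroke at near end)
#2 stroke→J2  (C1 outputs effort q/C1)
#0 stroke→J1  (J2: last free bond brings flow in)
#3 stroke→R1  (J1: bond 0 brought effort, rest push out)
#4 stroke→I1  (0-jn J1 has e-setter on 0)

2  (C1, I1 all integral)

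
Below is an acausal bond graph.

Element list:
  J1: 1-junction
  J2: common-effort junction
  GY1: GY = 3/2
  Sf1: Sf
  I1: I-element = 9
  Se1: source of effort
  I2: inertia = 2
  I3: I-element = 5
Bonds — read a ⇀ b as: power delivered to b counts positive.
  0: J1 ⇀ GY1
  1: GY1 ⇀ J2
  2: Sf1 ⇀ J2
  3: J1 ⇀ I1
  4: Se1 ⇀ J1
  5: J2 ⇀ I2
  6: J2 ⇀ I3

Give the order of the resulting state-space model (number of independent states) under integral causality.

3  (I1, I2, I3 all integral)

bond 2 stroke→Sf1  (Sf1 (Sf) sets flow on bond)
bond 4 stroke→J1  (source Se1 imposes e)
bond 3 stroke→I1  (I1: I, integral causality)
bond 0 stroke→J1  (J1: bond 3 brought flow, rest push out)
bond 1 stroke→J2  (GY1: gyrator matches bond 0)
bond 5 stroke→I2  (J2 effort already set via bond 1)
bond 6 stroke→I3  (common-e at J2 fixed by 1)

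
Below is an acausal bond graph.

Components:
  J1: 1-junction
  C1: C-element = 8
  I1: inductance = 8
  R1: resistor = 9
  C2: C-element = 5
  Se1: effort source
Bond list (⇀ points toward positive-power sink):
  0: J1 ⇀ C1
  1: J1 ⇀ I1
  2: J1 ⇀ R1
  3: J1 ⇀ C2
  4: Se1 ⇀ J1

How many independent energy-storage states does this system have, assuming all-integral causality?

3  (C1, C2, I1 all integral)

β4 |J1  (source Se1 imposes e)
β0 |J1  (C1 outputs effort q/C1)
β1 |I1  (I1: I, integral causality)
β2 |J1  (common-f at J1 fixed by 1)
β3 |J1  (J1 flow already set via bond 1)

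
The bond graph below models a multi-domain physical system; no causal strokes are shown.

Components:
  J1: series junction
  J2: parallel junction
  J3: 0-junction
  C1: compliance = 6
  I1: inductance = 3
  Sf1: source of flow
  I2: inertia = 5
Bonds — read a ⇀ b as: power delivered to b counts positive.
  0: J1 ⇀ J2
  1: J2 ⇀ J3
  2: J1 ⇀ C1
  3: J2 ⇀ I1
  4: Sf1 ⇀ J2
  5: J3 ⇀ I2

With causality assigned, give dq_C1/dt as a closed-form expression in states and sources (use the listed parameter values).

bond 4 →Sf1  (Sf1 (Sf) sets flow on bond)
bond 2 →J1  (C1 outputs effort q/C1)
bond 0 →J2  (only one flow-in slot at J1)
bond 1 →J3  (common-e at J2 fixed by 0)
bond 3 →I1  (common-e at J2 fixed by 0)
bond 5 →I2  (J3: bond 1 brought effort, rest push out)

dq_C1/dt = -F_Sf1 + p_I1/3 + p_I2/5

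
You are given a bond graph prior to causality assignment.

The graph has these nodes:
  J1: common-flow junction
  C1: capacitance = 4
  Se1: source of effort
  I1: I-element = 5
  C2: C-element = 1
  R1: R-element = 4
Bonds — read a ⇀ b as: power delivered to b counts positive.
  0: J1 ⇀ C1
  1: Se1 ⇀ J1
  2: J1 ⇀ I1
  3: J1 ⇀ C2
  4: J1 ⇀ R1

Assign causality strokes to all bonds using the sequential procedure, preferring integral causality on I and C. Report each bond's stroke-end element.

#0 stroke at J1
#1 stroke at J1
#2 stroke at I1
#3 stroke at J1
#4 stroke at J1

b1 stroke at J1  (Se1: effort source, stroke at far end)
b0 stroke at J1  (C1 outputs effort q/C1)
b2 stroke at I1  (I1: I, integral causality)
b3 stroke at J1  (1-jn J1 has f-setter on 2)
b4 stroke at J1  (1-jn J1 has f-setter on 2)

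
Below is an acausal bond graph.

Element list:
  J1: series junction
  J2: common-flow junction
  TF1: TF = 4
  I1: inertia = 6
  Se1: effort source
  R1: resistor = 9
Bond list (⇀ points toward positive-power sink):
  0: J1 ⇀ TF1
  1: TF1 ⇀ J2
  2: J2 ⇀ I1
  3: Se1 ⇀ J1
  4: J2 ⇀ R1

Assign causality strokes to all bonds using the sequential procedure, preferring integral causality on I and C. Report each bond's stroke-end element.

bond 0 →TF1
bond 1 →J2
bond 2 →I1
bond 3 →J1
bond 4 →J2

#3 |J1  (Se1: effort source, stroke at far end)
#0 |TF1  (closing 1-jn rule on J1)
#1 |J2  (through TF1, causality passes straight; one stroke at TF1)
#2 |I1  (I1 outputs flow p/I1)
#4 |J2  (1-jn J2 has f-setter on 2)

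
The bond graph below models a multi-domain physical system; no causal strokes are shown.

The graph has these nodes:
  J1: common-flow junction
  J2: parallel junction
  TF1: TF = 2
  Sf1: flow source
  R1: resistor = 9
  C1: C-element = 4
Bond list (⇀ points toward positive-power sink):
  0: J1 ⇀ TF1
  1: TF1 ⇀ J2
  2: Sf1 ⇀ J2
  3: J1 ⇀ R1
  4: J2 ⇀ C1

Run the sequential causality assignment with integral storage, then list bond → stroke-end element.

#2 |Sf1  (Sf1 fixes flow; stroke at Sf1)
#4 |J2  (prefer integral on C1)
#1 |TF1  (J2: bond 4 brought effort, rest push out)
#0 |J1  (TF1 one-in-one-out from 1)
#3 |R1  (closing 1-jn rule on J1)

#0 →J1
#1 →TF1
#2 →Sf1
#3 →R1
#4 →J2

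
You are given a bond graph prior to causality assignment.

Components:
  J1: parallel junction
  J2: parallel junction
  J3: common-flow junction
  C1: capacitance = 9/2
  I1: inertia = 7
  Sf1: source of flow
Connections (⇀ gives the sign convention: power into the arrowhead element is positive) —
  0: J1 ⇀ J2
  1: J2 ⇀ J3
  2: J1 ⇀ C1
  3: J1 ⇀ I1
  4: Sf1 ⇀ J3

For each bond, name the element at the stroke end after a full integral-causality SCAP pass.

b4 |Sf1  (Sf1 fixes flow; stroke at Sf1)
b1 |J3  (J3 flow already set via bond 4)
b0 |J2  (J2: last free bond brings effort in)
b2 |J1  (C1 outputs effort q/C1)
b3 |I1  (common-e at J1 fixed by 2)

b0 |J2
b1 |J3
b2 |J1
b3 |I1
b4 |Sf1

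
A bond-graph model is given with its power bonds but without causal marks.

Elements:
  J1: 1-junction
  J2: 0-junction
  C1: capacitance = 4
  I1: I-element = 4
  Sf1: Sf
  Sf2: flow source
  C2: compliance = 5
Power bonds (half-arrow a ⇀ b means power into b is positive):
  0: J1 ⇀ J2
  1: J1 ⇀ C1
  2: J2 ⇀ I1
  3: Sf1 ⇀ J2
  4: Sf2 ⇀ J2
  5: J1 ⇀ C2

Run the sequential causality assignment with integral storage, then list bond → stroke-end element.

b3 stroke at Sf1  (Sf1 fixes flow; stroke at Sf1)
b4 stroke at Sf2  (Sf2 (Sf) sets flow on bond)
b1 stroke at J1  (C1 integral (e out))
b2 stroke at I1  (prefer integral on I1)
b0 stroke at J2  (J2: last free bond brings effort in)
b5 stroke at J1  (common-f at J1 fixed by 0)

#0 stroke→J2
#1 stroke→J1
#2 stroke→I1
#3 stroke→Sf1
#4 stroke→Sf2
#5 stroke→J1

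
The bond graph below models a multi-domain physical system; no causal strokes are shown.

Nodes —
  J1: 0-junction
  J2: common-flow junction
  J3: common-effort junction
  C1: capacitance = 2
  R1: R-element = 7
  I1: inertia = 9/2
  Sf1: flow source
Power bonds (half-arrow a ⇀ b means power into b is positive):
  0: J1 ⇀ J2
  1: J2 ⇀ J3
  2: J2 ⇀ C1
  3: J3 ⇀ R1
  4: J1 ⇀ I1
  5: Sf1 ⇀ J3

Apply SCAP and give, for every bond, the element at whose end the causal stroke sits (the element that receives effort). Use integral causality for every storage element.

b0 →J1
b1 →J2
b2 →J2
b3 →J3
b4 →I1
b5 →Sf1

#5 →Sf1  (Sf1: flow source, stroke at near end)
#2 →J2  (C1 outputs effort q/C1)
#4 →I1  (I1 integral (f out))
#0 →J1  (closing 0-jn rule on J1)
#1 →J2  (J2 flow already set via bond 0)
#3 →J3  (closing 0-jn rule on J3)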